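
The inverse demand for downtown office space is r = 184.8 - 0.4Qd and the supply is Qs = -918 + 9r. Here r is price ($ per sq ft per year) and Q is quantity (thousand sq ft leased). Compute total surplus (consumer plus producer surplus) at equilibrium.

In direct form, Qd = 462 - 2.5r.
Equating demand and supply, 462 - 2.5r = -918 + 9r gives 11.5r = 1380, so r* = 120.
Plugging r* into demand: Q* = 462 - 2.5(120) = 162.
Demand choke price = 184.8; supply choke price = 102. CS = ½(184.8 - 120)(162) = 5248.8; PS = ½(120 - 102)(162) = 1458. Total surplus = 6706.8.

Total surplus = 6706.8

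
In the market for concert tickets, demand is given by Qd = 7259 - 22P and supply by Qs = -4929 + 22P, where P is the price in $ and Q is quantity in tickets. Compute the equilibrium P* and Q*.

P* = 277, Q* = 1165

The market clears where 7259 - 22P = -4929 + 22P. Rearranging, 44P = 12188, hence P* = 277.
From the demand curve, Q* = 7259 - 22(277) = 1165.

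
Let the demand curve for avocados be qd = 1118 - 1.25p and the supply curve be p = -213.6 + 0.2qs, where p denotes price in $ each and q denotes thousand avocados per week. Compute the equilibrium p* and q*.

p* = 8, q* = 1108

In direct form, qs = 1068 + 5p.
Equating demand and supply, 1118 - 1.25p = 1068 + 5p gives 6.25p = 50, so p* = 8.
Plugging p* into demand: q* = 1118 - 1.25(8) = 1108.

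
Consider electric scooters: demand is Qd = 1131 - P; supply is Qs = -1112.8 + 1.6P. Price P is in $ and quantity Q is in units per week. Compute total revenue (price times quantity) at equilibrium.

Total revenue = 231284

Equating demand and supply, 1131 - P = -1112.8 + 1.6P gives 2.6P = 2243.8, so P* = 863.
Substitute back: Q* = 1131 - 863 = 268.
Total revenue = P* × Q* = 863 × 268 = 231284.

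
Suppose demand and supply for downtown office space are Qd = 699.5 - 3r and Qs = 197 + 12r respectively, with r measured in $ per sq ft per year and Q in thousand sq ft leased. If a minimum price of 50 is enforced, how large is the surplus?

Surplus = 247.5

With r fixed at 50, quantity demanded is 549.5 and quantity supplied is 797.
Surplus = Qs - Qd = 797 - 549.5 = 247.5.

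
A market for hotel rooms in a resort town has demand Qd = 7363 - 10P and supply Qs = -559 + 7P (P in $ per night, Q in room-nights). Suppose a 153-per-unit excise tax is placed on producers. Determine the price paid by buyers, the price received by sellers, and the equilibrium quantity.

P_b = 529, P_s = 376, Q = 2073

With a tax of 153 on producers, they supply based on the net price P_s = P_b - 153, so Qs = -1630 + 7P_b.
Set Qd = Qs: 7363 - 10P_b = -1630 + 7P_b, so 8993 = 17P_b and P_b = 529.
So P_s = 376 and the quantity traded is Q = 7363 - 10(529) = 2073.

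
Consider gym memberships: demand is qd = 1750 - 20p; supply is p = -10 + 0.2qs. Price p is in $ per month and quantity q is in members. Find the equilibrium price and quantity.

p* = 68, q* = 390

Rewriting in direct form: qs = 50 + 5p.
The market clears where 1750 - 20p = 50 + 5p. Rearranging, 25p = 1700, hence p* = 68.
From the demand curve, q* = 1750 - 20(68) = 390.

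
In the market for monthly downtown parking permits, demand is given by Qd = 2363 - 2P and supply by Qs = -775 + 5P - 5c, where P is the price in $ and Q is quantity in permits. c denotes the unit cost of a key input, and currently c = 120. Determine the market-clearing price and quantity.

With c = 120, supply is Qs = -1375 + 5P.
Equating demand and supply, 2363 - 2P = -1375 + 5P gives 7P = 3738, so P* = 534.
Substitute back: Q* = 2363 - 2(534) = 1295.

P* = 534, Q* = 1295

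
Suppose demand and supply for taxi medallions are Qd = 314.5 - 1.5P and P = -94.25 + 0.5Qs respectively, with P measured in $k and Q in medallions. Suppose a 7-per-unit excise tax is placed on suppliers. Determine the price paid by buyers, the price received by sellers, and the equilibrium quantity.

P_b = 40, P_s = 33, Q = 254.5

In direct form, Qs = 188.5 + 2P.
The tax drives a wedge P_b - P_s = 7. Substituting P_s = P_b - 7 into supply: Qs = 174.5 + 2P_b.
Market clearing requires 314.5 - 1.5P_b = 174.5 + 2P_b; hence 140 = 3.5P_b and P_b = 40.
So P_s = 33 and the quantity traded is Q = 314.5 - 1.5(40) = 254.5.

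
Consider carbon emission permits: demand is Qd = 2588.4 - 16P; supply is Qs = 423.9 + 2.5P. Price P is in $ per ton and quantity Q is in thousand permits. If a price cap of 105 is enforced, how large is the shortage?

With P fixed at 105, quantity demanded is 908.4 and quantity supplied is 686.4.
Shortage = Qd - Qs = 908.4 - 686.4 = 222.

Shortage = 222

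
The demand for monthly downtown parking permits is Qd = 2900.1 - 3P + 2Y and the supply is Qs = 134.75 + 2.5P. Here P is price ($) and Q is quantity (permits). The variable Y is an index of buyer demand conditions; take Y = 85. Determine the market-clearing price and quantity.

With Y = 85, demand is Qd = 3070.1 - 3P.
Set Qd = Qs: 3070.1 - 3P = 134.75 + 2.5P, so 2935.35 = 5.5P and P* = 533.7.
Then Q* = 3070.1 - 3(533.7) = 1469.

P* = 533.7, Q* = 1469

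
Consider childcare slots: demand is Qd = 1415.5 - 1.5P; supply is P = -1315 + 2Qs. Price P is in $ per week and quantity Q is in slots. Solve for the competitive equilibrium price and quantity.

Solving each curve for Q: Qs = 657.5 + 0.5P.
Equating demand and supply, 1415.5 - 1.5P = 657.5 + 0.5P gives 2P = 758, so P* = 379.
From the demand curve, Q* = 1415.5 - 1.5(379) = 847.

P* = 379, Q* = 847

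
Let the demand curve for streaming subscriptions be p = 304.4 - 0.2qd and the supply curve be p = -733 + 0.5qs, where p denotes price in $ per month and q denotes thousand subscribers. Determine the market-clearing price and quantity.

Rewriting in direct form: qd = 1522 - 5p and qs = 1466 + 2p.
Equating demand and supply, 1522 - 5p = 1466 + 2p gives 7p = 56, so p* = 8.
Plugging p* into demand: q* = 1522 - 5(8) = 1482.

p* = 8, q* = 1482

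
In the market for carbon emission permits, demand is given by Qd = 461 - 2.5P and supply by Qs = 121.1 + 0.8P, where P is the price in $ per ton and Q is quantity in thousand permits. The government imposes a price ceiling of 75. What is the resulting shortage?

Shortage = 92.4

With P fixed at 75, quantity demanded is 273.5 and quantity supplied is 181.1.
Shortage = Qd - Qs = 273.5 - 181.1 = 92.4.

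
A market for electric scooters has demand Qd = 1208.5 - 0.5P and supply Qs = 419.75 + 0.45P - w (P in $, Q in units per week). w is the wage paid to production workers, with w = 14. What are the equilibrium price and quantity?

With w = 14, supply is Qs = 405.75 + 0.45P.
Equating demand and supply, 1208.5 - 0.5P = 405.75 + 0.45P gives 0.95P = 802.75, so P* = 845.
Substitute back: Q* = 1208.5 - 0.5(845) = 786.

P* = 845, Q* = 786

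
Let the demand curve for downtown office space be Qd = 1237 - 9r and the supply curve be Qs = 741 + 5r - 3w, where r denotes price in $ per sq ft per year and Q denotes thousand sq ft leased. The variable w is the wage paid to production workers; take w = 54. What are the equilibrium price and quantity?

With w = 54, supply is Qs = 579 + 5r.
The market clears where 1237 - 9r = 579 + 5r. Rearranging, 14r = 658, hence r* = 47.
Then Q* = 1237 - 9(47) = 814.

r* = 47, Q* = 814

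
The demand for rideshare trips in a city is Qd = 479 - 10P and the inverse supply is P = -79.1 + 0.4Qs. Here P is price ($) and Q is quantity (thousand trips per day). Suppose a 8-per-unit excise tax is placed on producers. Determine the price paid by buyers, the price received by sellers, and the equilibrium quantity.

P_b = 24.1, P_s = 16.1, Q = 238

Inverting to quantity form: Qs = 197.75 + 2.5P.
With a tax of 8 on producers, they supply based on the net price P_s = P_b - 8, so Qs = 177.75 + 2.5P_b.
Equate demand and the shifted supply: 479 - 10P_b = 177.75 + 2.5P_b, giving 12.5P_b = 301.25, so P_b = 24.1.
Then P_s = 24.1 - 8 = 16.1 and Q = 479 - 10(24.1) = 238.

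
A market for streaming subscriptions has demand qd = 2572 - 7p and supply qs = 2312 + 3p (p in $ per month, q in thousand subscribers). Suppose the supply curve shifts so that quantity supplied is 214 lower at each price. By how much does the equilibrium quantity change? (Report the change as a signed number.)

Δq = -149.8

Equating demand and supply, 2572 - 7p = 2312 + 3p gives 10p = 260, so p* = 26.
Then q* = 2572 - 7(26) = 2390.
After the shift, supply is qs = 2098 + 3p.
New equilibrium: 474 = 10p, so p = 47.4 and q = 2240.2.
Δq = 2240.2 - 2390 = -149.8.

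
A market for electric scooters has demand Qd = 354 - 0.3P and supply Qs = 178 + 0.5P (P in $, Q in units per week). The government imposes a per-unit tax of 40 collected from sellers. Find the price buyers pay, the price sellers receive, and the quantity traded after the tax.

P_b = 245, P_s = 205, Q = 280.5

With a tax of 40 on sellers, they supply based on the net price P_s = P_b - 40, so Qs = 158 + 0.5P_b.
Market clearing requires 354 - 0.3P_b = 158 + 0.5P_b; hence 196 = 0.8P_b and P_b = 245.
Then P_s = 245 - 40 = 205 and Q = 354 - 0.3(245) = 280.5.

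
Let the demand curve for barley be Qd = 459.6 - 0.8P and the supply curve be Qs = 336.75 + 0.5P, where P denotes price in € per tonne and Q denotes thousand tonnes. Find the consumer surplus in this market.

Consumer surplus = 92160

Equating demand and supply, 459.6 - 0.8P = 336.75 + 0.5P gives 1.3P = 122.85, so P* = 94.5.
Plugging P* into demand: Q* = 459.6 - 0.8(94.5) = 384.
Demand choke price (Qd = 0): P = 459.6/0.8 = 574.5. Consumer surplus = ½ × (574.5 - 94.5) × 384 = 92160.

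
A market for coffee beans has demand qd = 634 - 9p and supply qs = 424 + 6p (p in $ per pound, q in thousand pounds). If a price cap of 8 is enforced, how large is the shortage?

Shortage = 90

Evaluating both curves at the ceiling price 8 gives qd = 562, qs = 472.
Shortage = qd - qs = 562 - 472 = 90.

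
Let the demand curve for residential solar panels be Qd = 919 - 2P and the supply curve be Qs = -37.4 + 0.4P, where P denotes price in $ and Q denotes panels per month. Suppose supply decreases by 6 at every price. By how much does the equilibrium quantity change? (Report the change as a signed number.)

ΔQ = -5

At equilibrium Qd = Qs, so 919 - 2P = -37.4 + 0.4P; collecting terms, 956.4 = 2.4P and P* = 398.5.
Then Q* = 919 - 2(398.5) = 122.
After the shift, supply is Qs = -43.4 + 0.4P.
Re-solving, 2.4P = 962.4 gives P = 401 and Q = 117.
ΔQ = 117 - 122 = -5.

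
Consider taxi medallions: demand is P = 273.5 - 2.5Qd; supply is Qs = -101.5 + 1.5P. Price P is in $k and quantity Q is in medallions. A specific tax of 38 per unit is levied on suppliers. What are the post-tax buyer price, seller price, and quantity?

P_b = 141, P_s = 103, Q = 53

Inverting to quantity form: Qd = 109.4 - 0.4P.
With a tax of 38 on suppliers, they supply based on the net price P_s = P_b - 38, so Qs = -158.5 + 1.5P_b.
Market clearing requires 109.4 - 0.4P_b = -158.5 + 1.5P_b; hence 267.9 = 1.9P_b and P_b = 141.
Then P_s = 141 - 38 = 103 and Q = 109.4 - 0.4(141) = 53.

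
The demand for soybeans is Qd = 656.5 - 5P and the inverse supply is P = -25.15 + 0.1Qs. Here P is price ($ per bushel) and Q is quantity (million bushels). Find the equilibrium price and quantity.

P* = 27, Q* = 521.5

Rewriting in direct form: Qs = 251.5 + 10P.
The market clears where 656.5 - 5P = 251.5 + 10P. Rearranging, 15P = 405, hence P* = 27.
From the demand curve, Q* = 656.5 - 5(27) = 521.5.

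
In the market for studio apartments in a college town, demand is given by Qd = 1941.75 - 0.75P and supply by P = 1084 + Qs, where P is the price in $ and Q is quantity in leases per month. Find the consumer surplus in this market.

In direct form, Qs = -1084 + P.
Equating demand and supply, 1941.75 - 0.75P = -1084 + P gives 1.75P = 3025.75, so P* = 1729.
Then Q* = 1941.75 - 0.75(1729) = 645.
Demand choke price (Qd = 0): P = 1941.75/0.75 = 2589. Consumer surplus = ½ × (2589 - 1729) × 645 = 277350.

Consumer surplus = 277350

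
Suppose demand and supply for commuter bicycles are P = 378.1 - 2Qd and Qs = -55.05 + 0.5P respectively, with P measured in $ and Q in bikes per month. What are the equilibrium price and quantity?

In direct form, Qd = 189.05 - 0.5P.
The market clears where 189.05 - 0.5P = -55.05 + 0.5P. Rearranging, P = 244.1, hence P* = 244.1.
Then Q* = 189.05 - 0.5(244.1) = 67.

P* = 244.1, Q* = 67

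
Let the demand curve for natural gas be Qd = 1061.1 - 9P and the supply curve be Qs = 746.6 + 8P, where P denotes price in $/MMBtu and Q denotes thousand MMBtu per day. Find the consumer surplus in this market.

Consumer surplus = 44461.62

At equilibrium Qd = Qs, so 1061.1 - 9P = 746.6 + 8P; collecting terms, 314.5 = 17P and P* = 18.5.
Substitute back: Q* = 1061.1 - 9(18.5) = 894.6.
Demand choke price (Qd = 0): P = 1061.1/9 = 117.9. Consumer surplus = ½ × (117.9 - 18.5) × 894.6 = 44461.62.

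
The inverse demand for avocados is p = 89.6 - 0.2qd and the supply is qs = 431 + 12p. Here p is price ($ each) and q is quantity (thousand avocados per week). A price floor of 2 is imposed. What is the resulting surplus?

In direct form, qd = 448 - 5p.
At p = 2: qd = 438 and qs = 455.
Surplus = qs - qd = 455 - 438 = 17.

Surplus = 17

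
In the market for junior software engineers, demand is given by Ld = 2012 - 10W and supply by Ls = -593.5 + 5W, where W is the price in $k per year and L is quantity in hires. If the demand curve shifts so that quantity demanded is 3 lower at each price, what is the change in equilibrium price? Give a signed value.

ΔW = -0.2

Equating demand and supply, 2012 - 10W = -593.5 + 5W gives 15W = 2605.5, so W* = 173.7.
Then L* = 2012 - 10(173.7) = 275.
After the shift, demand is Ld = 2009 - 10W.
The new intersection has 2602.5 = 15W, i.e. W = 173.5, L = 274.
ΔW = 173.5 - 173.7 = -0.2.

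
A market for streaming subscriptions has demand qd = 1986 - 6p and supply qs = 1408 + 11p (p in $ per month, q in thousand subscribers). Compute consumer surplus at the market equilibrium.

At equilibrium qd = qs, so 1986 - 6p = 1408 + 11p; collecting terms, 578 = 17p and p* = 34.
Then q* = 1986 - 6(34) = 1782.
Demand choke price (qd = 0): p = 1986/6 = 331. Consumer surplus = ½ × (331 - 34) × 1782 = 264627.

Consumer surplus = 264627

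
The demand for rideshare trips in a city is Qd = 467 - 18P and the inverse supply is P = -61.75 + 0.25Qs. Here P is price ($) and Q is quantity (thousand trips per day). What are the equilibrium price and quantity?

P* = 10, Q* = 287

Solving each curve for Q: Qs = 247 + 4P.
At equilibrium Qd = Qs, so 467 - 18P = 247 + 4P; collecting terms, 220 = 22P and P* = 10.
Then Q* = 467 - 18(10) = 287.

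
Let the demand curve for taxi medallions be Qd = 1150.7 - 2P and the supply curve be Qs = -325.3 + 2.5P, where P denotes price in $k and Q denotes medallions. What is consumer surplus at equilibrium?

Consumer surplus = 61182.0225

At equilibrium Qd = Qs, so 1150.7 - 2P = -325.3 + 2.5P; collecting terms, 1476 = 4.5P and P* = 328.
From the demand curve, Q* = 1150.7 - 2(328) = 494.7.
Demand choke price (Qd = 0): P = 1150.7/2 = 575.35. Consumer surplus = ½ × (575.35 - 328) × 494.7 = 61182.0225.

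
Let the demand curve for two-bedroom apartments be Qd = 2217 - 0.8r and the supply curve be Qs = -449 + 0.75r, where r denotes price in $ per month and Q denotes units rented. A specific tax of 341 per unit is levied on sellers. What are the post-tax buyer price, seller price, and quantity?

The tax drives a wedge r_b - r_s = 341. Substituting r_s = r_b - 341 into supply: Qs = -704.75 + 0.75r_b.
Equate demand and the shifted supply: 2217 - 0.8r_b = -704.75 + 0.75r_b, giving 1.55r_b = 2921.75, so r_b = 1885.
So r_s = 1544 and the quantity traded is Q = 2217 - 0.8(1885) = 709.

r_b = 1885, r_s = 1544, Q = 709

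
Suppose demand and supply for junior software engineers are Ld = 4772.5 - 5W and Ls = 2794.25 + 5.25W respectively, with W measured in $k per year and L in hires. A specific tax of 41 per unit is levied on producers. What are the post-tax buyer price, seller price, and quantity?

With a tax of 41 on producers, they supply based on the net price W_s = W_b - 41, so Ls = 2579 + 5.25W_b.
Market clearing requires 4772.5 - 5W_b = 2579 + 5.25W_b; hence 2193.5 = 10.25W_b and W_b = 214.
Then W_s = 214 - 41 = 173 and L = 4772.5 - 5(214) = 3702.5.

W_b = 214, W_s = 173, L = 3702.5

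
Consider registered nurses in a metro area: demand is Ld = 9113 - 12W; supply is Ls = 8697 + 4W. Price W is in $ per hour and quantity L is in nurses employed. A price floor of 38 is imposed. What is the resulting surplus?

Evaluating both curves at the floor price 38 gives Ld = 8657, Ls = 8849.
Surplus = Ls - Ld = 8849 - 8657 = 192.

Surplus = 192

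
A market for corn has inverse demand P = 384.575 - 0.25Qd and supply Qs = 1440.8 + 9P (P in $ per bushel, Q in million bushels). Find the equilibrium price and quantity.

In direct form, Qd = 1538.3 - 4P.
Set Qd = Qs: 1538.3 - 4P = 1440.8 + 9P, so 97.5 = 13P and P* = 7.5.
Plugging P* into demand: Q* = 1538.3 - 4(7.5) = 1508.3.

P* = 7.5, Q* = 1508.3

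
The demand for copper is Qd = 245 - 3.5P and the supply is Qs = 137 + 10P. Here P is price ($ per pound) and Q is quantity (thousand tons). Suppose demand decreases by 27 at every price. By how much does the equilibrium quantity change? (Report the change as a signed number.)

ΔQ = -20

Equating demand and supply, 245 - 3.5P = 137 + 10P gives 13.5P = 108, so P* = 8.
Substitute back: Q* = 245 - 3.5(8) = 217.
After the shift, demand is Qd = 218 - 3.5P.
The new intersection has 81 = 13.5P, i.e. P = 6, Q = 197.
ΔQ = 197 - 217 = -20.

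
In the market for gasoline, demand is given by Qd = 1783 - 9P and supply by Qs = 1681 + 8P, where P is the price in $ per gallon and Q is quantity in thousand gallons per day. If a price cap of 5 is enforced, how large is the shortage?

With P fixed at 5, quantity demanded is 1738 and quantity supplied is 1721.
Shortage = Qd - Qs = 1738 - 1721 = 17.

Shortage = 17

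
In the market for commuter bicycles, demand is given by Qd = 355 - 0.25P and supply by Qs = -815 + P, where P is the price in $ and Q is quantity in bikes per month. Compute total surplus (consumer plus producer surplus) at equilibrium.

Equating demand and supply, 355 - 0.25P = -815 + P gives 1.25P = 1170, so P* = 936.
Then Q* = 355 - 0.25(936) = 121.
Demand choke price = 1420; supply choke price = 815. CS = ½(1420 - 936)(121) = 29282; PS = ½(936 - 815)(121) = 7320.5. Total surplus = 36602.5.

Total surplus = 36602.5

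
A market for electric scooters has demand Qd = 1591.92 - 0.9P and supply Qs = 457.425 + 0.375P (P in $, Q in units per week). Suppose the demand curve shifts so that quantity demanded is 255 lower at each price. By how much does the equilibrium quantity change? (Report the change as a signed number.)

Set Qd = Qs: 1591.92 - 0.9P = 457.425 + 0.375P, so 1134.495 = 1.275P and P* = 889.8.
From the demand curve, Q* = 1591.92 - 0.9(889.8) = 791.1.
After the shift, demand is Qd = 1336.92 - 0.9P.
Re-solving, 1.275P = 879.495 gives P = 689.8 and Q = 716.1.
ΔQ = 716.1 - 791.1 = -75.

ΔQ = -75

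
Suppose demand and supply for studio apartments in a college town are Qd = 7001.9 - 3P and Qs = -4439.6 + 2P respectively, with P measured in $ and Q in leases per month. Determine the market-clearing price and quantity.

P* = 2288.3, Q* = 137

Equating demand and supply, 7001.9 - 3P = -4439.6 + 2P gives 5P = 11441.5, so P* = 2288.3.
Then Q* = 7001.9 - 3(2288.3) = 137.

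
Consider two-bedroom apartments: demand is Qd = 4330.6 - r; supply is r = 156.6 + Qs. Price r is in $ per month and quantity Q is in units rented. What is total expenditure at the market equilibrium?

Rewriting in direct form: Qs = -156.6 + r.
Set Qd = Qs: 4330.6 - r = -156.6 + r, so 4487.2 = 2r and r* = 2243.6.
From the demand curve, Q* = 4330.6 - 2243.6 = 2087.
Total expenditure = r* × Q* = 2243.6 × 2087 = 4682393.2.

Total expenditure = 4682393.2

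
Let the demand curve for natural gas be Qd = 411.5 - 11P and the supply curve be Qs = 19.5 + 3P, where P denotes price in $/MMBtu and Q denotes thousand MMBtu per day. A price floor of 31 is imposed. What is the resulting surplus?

At P = 31: Qd = 70.5 and Qs = 112.5.
Surplus = Qs - Qd = 112.5 - 70.5 = 42.

Surplus = 42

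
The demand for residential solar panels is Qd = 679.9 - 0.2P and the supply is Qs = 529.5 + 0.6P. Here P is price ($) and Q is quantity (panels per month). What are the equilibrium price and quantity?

P* = 188, Q* = 642.3

The market clears where 679.9 - 0.2P = 529.5 + 0.6P. Rearranging, 0.8P = 150.4, hence P* = 188.
Then Q* = 679.9 - 0.2(188) = 642.3.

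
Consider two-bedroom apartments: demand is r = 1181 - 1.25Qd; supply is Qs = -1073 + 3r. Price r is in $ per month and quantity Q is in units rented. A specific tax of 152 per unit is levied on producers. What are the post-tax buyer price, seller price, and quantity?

r_b = 651, r_s = 499, Q = 424

Solving each curve for Q: Qd = 944.8 - 0.8r.
With a tax of 152 on producers, they supply based on the net price r_s = r_b - 152, so Qs = -1529 + 3r_b.
Market clearing requires 944.8 - 0.8r_b = -1529 + 3r_b; hence 2473.8 = 3.8r_b and r_b = 651.
Then r_s = 651 - 152 = 499 and Q = 944.8 - 0.8(651) = 424.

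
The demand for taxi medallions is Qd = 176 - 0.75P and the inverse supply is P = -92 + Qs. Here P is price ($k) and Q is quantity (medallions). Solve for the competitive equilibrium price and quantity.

Solving each curve for Q: Qs = 92 + P.
The market clears where 176 - 0.75P = 92 + P. Rearranging, 1.75P = 84, hence P* = 48.
From the demand curve, Q* = 176 - 0.75(48) = 140.

P* = 48, Q* = 140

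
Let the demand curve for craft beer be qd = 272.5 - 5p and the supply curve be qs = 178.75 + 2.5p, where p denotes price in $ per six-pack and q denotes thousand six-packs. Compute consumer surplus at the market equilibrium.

Consumer surplus = 4410

The market clears where 272.5 - 5p = 178.75 + 2.5p. Rearranging, 7.5p = 93.75, hence p* = 12.5.
Plugging p* into demand: q* = 272.5 - 5(12.5) = 210.
Demand choke price (qd = 0): p = 272.5/5 = 54.5. Consumer surplus = ½ × (54.5 - 12.5) × 210 = 4410.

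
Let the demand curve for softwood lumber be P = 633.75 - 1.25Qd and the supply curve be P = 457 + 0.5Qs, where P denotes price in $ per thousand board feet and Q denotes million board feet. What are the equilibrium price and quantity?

P* = 507.5, Q* = 101

Inverting to quantity form: Qd = 507 - 0.8P and Qs = -914 + 2P.
At equilibrium Qd = Qs, so 507 - 0.8P = -914 + 2P; collecting terms, 1421 = 2.8P and P* = 507.5.
Substitute back: Q* = 507 - 0.8(507.5) = 101.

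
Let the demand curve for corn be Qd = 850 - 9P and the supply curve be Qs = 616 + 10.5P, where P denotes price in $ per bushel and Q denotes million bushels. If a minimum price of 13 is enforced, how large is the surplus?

With P fixed at 13, quantity demanded is 733 and quantity supplied is 752.5.
Surplus = Qs - Qd = 752.5 - 733 = 19.5.

Surplus = 19.5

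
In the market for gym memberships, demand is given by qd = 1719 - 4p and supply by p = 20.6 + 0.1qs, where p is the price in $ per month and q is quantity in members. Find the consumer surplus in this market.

Inverting to quantity form: qs = -206 + 10p.
The market clears where 1719 - 4p = -206 + 10p. Rearranging, 14p = 1925, hence p* = 137.5.
From the demand curve, q* = 1719 - 4(137.5) = 1169.
Demand choke price (qd = 0): p = 1719/4 = 429.75. Consumer surplus = ½ × (429.75 - 137.5) × 1169 = 170820.125.

Consumer surplus = 170820.125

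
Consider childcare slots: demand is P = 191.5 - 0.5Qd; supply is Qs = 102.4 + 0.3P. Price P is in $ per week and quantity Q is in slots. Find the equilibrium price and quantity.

In direct form, Qd = 383 - 2P.
At equilibrium Qd = Qs, so 383 - 2P = 102.4 + 0.3P; collecting terms, 280.6 = 2.3P and P* = 122.
From the demand curve, Q* = 383 - 2(122) = 139.

P* = 122, Q* = 139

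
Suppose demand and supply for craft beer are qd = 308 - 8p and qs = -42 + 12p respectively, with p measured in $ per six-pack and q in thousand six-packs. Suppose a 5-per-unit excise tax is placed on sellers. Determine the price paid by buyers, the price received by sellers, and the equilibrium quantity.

The tax drives a wedge p_b - p_s = 5. Substituting p_s = p_b - 5 into supply: qs = -102 + 12p_b.
Set qd = qs: 308 - 8p_b = -102 + 12p_b, so 410 = 20p_b and p_b = 20.5.
So p_s = 15.5 and the quantity traded is q = 308 - 8(20.5) = 144.

p_b = 20.5, p_s = 15.5, q = 144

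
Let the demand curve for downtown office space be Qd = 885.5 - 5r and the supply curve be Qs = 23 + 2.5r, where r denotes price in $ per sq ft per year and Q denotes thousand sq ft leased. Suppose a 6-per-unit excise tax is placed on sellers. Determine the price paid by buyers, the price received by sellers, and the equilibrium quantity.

r_b = 117, r_s = 111, Q = 300.5

The tax drives a wedge r_b - r_s = 6. Substituting r_s = r_b - 6 into supply: Qs = 8 + 2.5r_b.
Equate demand and the shifted supply: 885.5 - 5r_b = 8 + 2.5r_b, giving 7.5r_b = 877.5, so r_b = 117.
So r_s = 111 and the quantity traded is Q = 885.5 - 5(117) = 300.5.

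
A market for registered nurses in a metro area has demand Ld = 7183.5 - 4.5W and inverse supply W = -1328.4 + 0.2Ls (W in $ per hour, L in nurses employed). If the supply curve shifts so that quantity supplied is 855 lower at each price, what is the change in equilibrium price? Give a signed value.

In direct form, Ls = 6642 + 5W.
Equating demand and supply, 7183.5 - 4.5W = 6642 + 5W gives 9.5W = 541.5, so W* = 57.
Then L* = 7183.5 - 4.5(57) = 6927.
After the shift, supply is Ls = 5787 + 5W.
The new intersection has 1396.5 = 9.5W, i.e. W = 147, L = 6522.
ΔW = 147 - 57 = 90.

ΔW = 90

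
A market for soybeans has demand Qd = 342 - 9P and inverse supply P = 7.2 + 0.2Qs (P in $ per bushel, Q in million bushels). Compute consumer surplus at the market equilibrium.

In direct form, Qs = -36 + 5P.
At equilibrium Qd = Qs, so 342 - 9P = -36 + 5P; collecting terms, 378 = 14P and P* = 27.
From the demand curve, Q* = 342 - 9(27) = 99.
Demand choke price (Qd = 0): P = 342/9 = 38. Consumer surplus = ½ × (38 - 27) × 99 = 544.5.

Consumer surplus = 544.5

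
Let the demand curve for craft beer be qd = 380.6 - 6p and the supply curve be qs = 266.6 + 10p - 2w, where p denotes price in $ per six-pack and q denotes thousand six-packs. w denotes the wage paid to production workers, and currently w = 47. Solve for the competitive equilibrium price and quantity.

With w = 47, supply is qs = 172.6 + 10p.
At equilibrium qd = qs, so 380.6 - 6p = 172.6 + 10p; collecting terms, 208 = 16p and p* = 13.
Plugging p* into demand: q* = 380.6 - 6(13) = 302.6.

p* = 13, q* = 302.6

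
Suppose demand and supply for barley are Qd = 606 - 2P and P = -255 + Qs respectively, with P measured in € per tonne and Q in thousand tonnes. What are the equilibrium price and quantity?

In direct form, Qs = 255 + P.
At equilibrium Qd = Qs, so 606 - 2P = 255 + P; collecting terms, 351 = 3P and P* = 117.
Substitute back: Q* = 606 - 2(117) = 372.

P* = 117, Q* = 372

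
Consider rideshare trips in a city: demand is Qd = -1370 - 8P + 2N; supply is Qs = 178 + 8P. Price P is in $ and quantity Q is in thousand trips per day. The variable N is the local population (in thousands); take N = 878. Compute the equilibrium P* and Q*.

With N = 878, demand is Qd = 386 - 8P.
Set Qd = Qs: 386 - 8P = 178 + 8P, so 208 = 16P and P* = 13.
Then Q* = 386 - 8(13) = 282.

P* = 13, Q* = 282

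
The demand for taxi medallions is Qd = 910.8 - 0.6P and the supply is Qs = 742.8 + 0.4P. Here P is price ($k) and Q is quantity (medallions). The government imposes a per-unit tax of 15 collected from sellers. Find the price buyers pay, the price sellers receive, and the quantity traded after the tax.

P_b = 174, P_s = 159, Q = 806.4

Sellers keep P_s = P_b - 15 per unit, so supply in terms of the buyer price is Qs = 736.8 + 0.4P_b.
Market clearing requires 910.8 - 0.6P_b = 736.8 + 0.4P_b; hence 174 = P_b and P_b = 174.
So P_s = 159 and the quantity traded is Q = 910.8 - 0.6(174) = 806.4.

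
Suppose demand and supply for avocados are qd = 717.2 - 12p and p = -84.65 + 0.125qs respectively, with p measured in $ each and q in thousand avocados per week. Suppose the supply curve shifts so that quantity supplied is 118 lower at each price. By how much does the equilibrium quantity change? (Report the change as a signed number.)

Rewriting in direct form: qs = 677.2 + 8p.
The market clears where 717.2 - 12p = 677.2 + 8p. Rearranging, 20p = 40, hence p* = 2.
Substitute back: q* = 717.2 - 12(2) = 693.2.
After the shift, supply is qs = 559.2 + 8p.
Re-solving, 20p = 158 gives p = 7.9 and q = 622.4.
Δq = 622.4 - 693.2 = -70.8.

Δq = -70.8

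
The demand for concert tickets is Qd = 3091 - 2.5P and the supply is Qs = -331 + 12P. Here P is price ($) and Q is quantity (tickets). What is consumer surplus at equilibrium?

At equilibrium Qd = Qs, so 3091 - 2.5P = -331 + 12P; collecting terms, 3422 = 14.5P and P* = 236.
Plugging P* into demand: Q* = 3091 - 2.5(236) = 2501.
Demand choke price (Qd = 0): P = 3091/2.5 = 1236.4. Consumer surplus = ½ × (1236.4 - 236) × 2501 = 1251000.2.

Consumer surplus = 1251000.2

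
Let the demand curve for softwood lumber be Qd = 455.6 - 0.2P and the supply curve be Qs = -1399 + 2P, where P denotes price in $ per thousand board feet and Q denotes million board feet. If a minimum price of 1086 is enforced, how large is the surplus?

Surplus = 534.6

At P = 1086: Qd = 238.4 and Qs = 773.
Surplus = Qs - Qd = 773 - 238.4 = 534.6.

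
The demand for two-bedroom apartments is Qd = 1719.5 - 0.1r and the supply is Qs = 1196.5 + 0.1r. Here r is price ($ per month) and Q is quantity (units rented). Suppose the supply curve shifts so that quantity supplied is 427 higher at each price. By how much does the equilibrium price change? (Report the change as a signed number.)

Δr = -2135

Set Qd = Qs: 1719.5 - 0.1r = 1196.5 + 0.1r, so 523 = 0.2r and r* = 2615.
Plugging r* into demand: Q* = 1719.5 - 0.1(2615) = 1458.
After the shift, supply is Qs = 1623.5 + 0.1r.
Re-solving, 0.2r = 96 gives r = 480 and Q = 1671.5.
Δr = 480 - 2615 = -2135.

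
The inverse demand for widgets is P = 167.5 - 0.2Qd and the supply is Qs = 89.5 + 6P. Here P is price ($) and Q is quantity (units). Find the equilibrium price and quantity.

P* = 68, Q* = 497.5

Inverting to quantity form: Qd = 837.5 - 5P.
Set Qd = Qs: 837.5 - 5P = 89.5 + 6P, so 748 = 11P and P* = 68.
Then Q* = 837.5 - 5(68) = 497.5.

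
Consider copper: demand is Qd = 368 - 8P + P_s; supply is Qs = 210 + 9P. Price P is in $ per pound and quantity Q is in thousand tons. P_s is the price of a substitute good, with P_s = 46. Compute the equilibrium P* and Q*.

With P_s = 46, demand is Qd = 414 - 8P.
At equilibrium Qd = Qs, so 414 - 8P = 210 + 9P; collecting terms, 204 = 17P and P* = 12.
Substitute back: Q* = 414 - 8(12) = 318.

P* = 12, Q* = 318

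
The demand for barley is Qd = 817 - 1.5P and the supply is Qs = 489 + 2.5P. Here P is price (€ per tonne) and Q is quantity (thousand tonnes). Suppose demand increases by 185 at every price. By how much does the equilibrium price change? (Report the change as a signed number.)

Set Qd = Qs: 817 - 1.5P = 489 + 2.5P, so 328 = 4P and P* = 82.
Then Q* = 817 - 1.5(82) = 694.
After the shift, demand is Qd = 1002 - 1.5P.
The new intersection has 513 = 4P, i.e. P = 128.25, Q = 809.625.
ΔP = 128.25 - 82 = 46.25.

ΔP = 46.25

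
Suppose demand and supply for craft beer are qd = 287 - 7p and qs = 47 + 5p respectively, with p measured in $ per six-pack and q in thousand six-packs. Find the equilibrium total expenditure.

Total expenditure = 2940

At equilibrium qd = qs, so 287 - 7p = 47 + 5p; collecting terms, 240 = 12p and p* = 20.
Substitute back: q* = 287 - 7(20) = 147.
Total expenditure = p* × q* = 20 × 147 = 2940.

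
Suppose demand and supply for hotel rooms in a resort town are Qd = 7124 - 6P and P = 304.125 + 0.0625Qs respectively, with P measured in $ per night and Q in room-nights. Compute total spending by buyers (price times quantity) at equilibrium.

Total spending by buyers = 2100430

In direct form, Qs = -4866 + 16P.
At equilibrium Qd = Qs, so 7124 - 6P = -4866 + 16P; collecting terms, 11990 = 22P and P* = 545.
Substitute back: Q* = 7124 - 6(545) = 3854.
Total spending by buyers = P* × Q* = 545 × 3854 = 2100430.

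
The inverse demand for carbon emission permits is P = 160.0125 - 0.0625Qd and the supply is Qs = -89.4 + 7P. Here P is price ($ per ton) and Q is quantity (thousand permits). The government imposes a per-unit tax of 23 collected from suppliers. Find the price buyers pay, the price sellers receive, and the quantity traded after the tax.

P_b = 122.2, P_s = 99.2, Q = 605

Inverting to quantity form: Qd = 2560.2 - 16P.
Suppliers keep P_s = P_b - 23 per unit, so supply in terms of the buyer price is Qs = -250.4 + 7P_b.
Market clearing requires 2560.2 - 16P_b = -250.4 + 7P_b; hence 2810.6 = 23P_b and P_b = 122.2.
Then P_s = 122.2 - 23 = 99.2 and Q = 2560.2 - 16(122.2) = 605.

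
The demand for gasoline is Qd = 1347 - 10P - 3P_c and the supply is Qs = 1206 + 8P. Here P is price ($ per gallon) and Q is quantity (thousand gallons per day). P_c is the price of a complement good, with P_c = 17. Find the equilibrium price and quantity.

With P_c = 17, demand is Qd = 1296 - 10P.
The market clears where 1296 - 10P = 1206 + 8P. Rearranging, 18P = 90, hence P* = 5.
From the demand curve, Q* = 1296 - 10(5) = 1246.

P* = 5, Q* = 1246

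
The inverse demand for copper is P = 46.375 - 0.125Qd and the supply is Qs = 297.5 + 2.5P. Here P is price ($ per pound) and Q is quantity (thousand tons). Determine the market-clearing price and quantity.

Solving each curve for Q: Qd = 371 - 8P.
The market clears where 371 - 8P = 297.5 + 2.5P. Rearranging, 10.5P = 73.5, hence P* = 7.
Plugging P* into demand: Q* = 371 - 8(7) = 315.

P* = 7, Q* = 315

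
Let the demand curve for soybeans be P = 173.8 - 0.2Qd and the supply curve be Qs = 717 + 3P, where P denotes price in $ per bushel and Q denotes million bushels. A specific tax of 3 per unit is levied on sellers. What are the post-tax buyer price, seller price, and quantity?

P_b = 20.125, P_s = 17.125, Q = 768.375

Inverting to quantity form: Qd = 869 - 5P.
Sellers keep P_s = P_b - 3 per unit, so supply in terms of the buyer price is Qs = 708 + 3P_b.
Equate demand and the shifted supply: 869 - 5P_b = 708 + 3P_b, giving 8P_b = 161, so P_b = 20.125.
Then P_s = 20.125 - 3 = 17.125 and Q = 869 - 5(20.125) = 768.375.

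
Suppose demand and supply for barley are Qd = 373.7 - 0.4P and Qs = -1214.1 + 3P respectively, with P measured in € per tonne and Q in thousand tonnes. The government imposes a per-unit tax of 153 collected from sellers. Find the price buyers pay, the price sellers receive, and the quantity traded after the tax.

With a tax of 153 on sellers, they supply based on the net price P_s = P_b - 153, so Qs = -1673.1 + 3P_b.
Equate demand and the shifted supply: 373.7 - 0.4P_b = -1673.1 + 3P_b, giving 3.4P_b = 2046.8, so P_b = 602.
So P_s = 449 and the quantity traded is Q = 373.7 - 0.4(602) = 132.9.

P_b = 602, P_s = 449, Q = 132.9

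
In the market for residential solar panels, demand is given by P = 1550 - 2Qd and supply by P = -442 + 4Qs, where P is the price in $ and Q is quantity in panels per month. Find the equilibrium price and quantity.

Solving each curve for Q: Qd = 775 - 0.5P and Qs = 110.5 + 0.25P.
Equating demand and supply, 775 - 0.5P = 110.5 + 0.25P gives 0.75P = 664.5, so P* = 886.
From the demand curve, Q* = 775 - 0.5(886) = 332.

P* = 886, Q* = 332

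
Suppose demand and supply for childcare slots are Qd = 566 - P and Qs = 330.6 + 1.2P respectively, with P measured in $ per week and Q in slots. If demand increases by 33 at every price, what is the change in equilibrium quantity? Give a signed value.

ΔQ = 18

At equilibrium Qd = Qs, so 566 - P = 330.6 + 1.2P; collecting terms, 235.4 = 2.2P and P* = 107.
Plugging P* into demand: Q* = 566 - 107 = 459.
After the shift, demand is Qd = 599 - P.
Re-solving, 2.2P = 268.4 gives P = 122 and Q = 477.
ΔQ = 477 - 459 = 18.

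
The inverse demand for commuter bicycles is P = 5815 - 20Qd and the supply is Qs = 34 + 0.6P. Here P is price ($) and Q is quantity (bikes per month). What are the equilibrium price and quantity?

In direct form, Qd = 290.75 - 0.05P.
At equilibrium Qd = Qs, so 290.75 - 0.05P = 34 + 0.6P; collecting terms, 256.75 = 0.65P and P* = 395.
From the demand curve, Q* = 290.75 - 0.05(395) = 271.

P* = 395, Q* = 271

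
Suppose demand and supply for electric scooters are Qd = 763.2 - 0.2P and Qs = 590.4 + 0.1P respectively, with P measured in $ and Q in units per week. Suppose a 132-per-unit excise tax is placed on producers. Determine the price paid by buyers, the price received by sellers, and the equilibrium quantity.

With a tax of 132 on producers, they supply based on the net price P_s = P_b - 132, so Qs = 577.2 + 0.1P_b.
Set Qd = Qs: 763.2 - 0.2P_b = 577.2 + 0.1P_b, so 186 = 0.3P_b and P_b = 620.
Then P_s = 620 - 132 = 488 and Q = 763.2 - 0.2(620) = 639.2.

P_b = 620, P_s = 488, Q = 639.2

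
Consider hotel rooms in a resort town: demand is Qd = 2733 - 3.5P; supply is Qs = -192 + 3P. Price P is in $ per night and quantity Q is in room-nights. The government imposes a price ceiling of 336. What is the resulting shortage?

At P = 336: Qd = 1557 and Qs = 816.
Shortage = Qd - Qs = 1557 - 816 = 741.

Shortage = 741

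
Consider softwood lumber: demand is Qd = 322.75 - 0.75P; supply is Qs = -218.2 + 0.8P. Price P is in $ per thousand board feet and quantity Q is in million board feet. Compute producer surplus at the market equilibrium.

Producer surplus = 2325.625

Equating demand and supply, 322.75 - 0.75P = -218.2 + 0.8P gives 1.55P = 540.95, so P* = 349.
Then Q* = 322.75 - 0.75(349) = 61.
Supply choke price (Qs = 0): P = 272.75. Producer surplus = ½ × (349 - 272.75) × 61 = 2325.625.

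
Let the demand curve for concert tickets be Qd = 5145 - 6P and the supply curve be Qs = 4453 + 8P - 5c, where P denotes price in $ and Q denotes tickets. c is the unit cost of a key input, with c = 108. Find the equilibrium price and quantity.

P* = 88, Q* = 4617

With c = 108, supply is Qs = 3913 + 8P.
The market clears where 5145 - 6P = 3913 + 8P. Rearranging, 14P = 1232, hence P* = 88.
Substitute back: Q* = 5145 - 6(88) = 4617.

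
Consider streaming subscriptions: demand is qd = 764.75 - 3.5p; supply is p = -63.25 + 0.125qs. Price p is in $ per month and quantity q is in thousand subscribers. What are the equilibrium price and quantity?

Rewriting in direct form: qs = 506 + 8p.
Equating demand and supply, 764.75 - 3.5p = 506 + 8p gives 11.5p = 258.75, so p* = 22.5.
Plugging p* into demand: q* = 764.75 - 3.5(22.5) = 686.

p* = 22.5, q* = 686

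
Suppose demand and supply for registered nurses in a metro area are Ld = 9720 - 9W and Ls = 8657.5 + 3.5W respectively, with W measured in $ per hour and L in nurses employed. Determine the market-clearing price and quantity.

At equilibrium Ld = Ls, so 9720 - 9W = 8657.5 + 3.5W; collecting terms, 1062.5 = 12.5W and W* = 85.
From the demand curve, L* = 9720 - 9(85) = 8955.

W* = 85, L* = 8955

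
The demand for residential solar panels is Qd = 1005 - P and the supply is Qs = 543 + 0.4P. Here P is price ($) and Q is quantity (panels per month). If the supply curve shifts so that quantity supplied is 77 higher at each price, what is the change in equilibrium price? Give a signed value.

At equilibrium Qd = Qs, so 1005 - P = 543 + 0.4P; collecting terms, 462 = 1.4P and P* = 330.
Plugging P* into demand: Q* = 1005 - 330 = 675.
After the shift, supply is Qs = 620 + 0.4P.
New equilibrium: 385 = 1.4P, so P = 275 and Q = 730.
ΔP = 275 - 330 = -55.

ΔP = -55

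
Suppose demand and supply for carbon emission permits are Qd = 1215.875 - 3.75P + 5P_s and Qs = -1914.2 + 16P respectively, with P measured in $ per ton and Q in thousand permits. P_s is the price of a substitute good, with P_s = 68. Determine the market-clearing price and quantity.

With P_s = 68, demand is Qd = 1555.875 - 3.75P.
At equilibrium Qd = Qs, so 1555.875 - 3.75P = -1914.2 + 16P; collecting terms, 3470.075 = 19.75P and P* = 175.7.
Substitute back: Q* = 1555.875 - 3.75(175.7) = 897.

P* = 175.7, Q* = 897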